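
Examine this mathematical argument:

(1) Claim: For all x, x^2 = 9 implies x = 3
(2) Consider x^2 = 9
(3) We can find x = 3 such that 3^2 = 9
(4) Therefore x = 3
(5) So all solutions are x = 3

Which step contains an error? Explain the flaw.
Step 4: Therefore x = 3

Step 4 incorrectly concludes that x = 3 is the only solution. The proof shows that x = 3 is A solution (existence), but does not show it is the ONLY solution (uniqueness). In fact, x = -3 is also a solution since (-3)^2 = 9. Finding one solution doesn't prove there are no others.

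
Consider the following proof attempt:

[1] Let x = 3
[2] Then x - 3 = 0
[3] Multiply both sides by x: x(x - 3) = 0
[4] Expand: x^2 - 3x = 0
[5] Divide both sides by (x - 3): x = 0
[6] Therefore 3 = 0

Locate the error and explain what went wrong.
Step 5: Divide both sides by (x - 3): x = 0

Step 5 divides both sides by (x - 3). However, since x = 3, we have (x - 3) = 0. Division by zero is undefined, making this step invalid.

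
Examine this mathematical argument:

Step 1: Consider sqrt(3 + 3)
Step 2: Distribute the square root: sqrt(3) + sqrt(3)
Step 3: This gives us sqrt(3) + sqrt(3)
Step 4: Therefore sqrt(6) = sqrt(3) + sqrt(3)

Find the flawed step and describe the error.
Step 2: Distribute the square root: sqrt(3) + sqrt(3)

Step 2 incorrectly 'distributes' the square root over addition. The square root function does not distribute: sqrt(a + b) ≠ sqrt(a) + sqrt(b). In fact, sqrt(3 + 3) = sqrt(6) ≈ 2.4495, while sqrt(3) + sqrt(3) ≈ 3.4641.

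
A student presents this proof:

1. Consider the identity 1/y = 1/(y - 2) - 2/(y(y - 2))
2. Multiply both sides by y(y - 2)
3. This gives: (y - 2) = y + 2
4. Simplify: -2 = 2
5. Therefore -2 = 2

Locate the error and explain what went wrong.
Step 3: This gives: (y - 2) = y + 2

Step 3 makes a sign error when clearing denominators. Multiplying -2/(y(y - 2)) by y(y - 2) gives -2, not +2. The correct result is (y - 2) = y - 2, which is trivially true, not (y - 2) = y + 2. (Step 1 is a valid identity: 1/(y - 2) - 2/(y(y - 2)) = (y - 2)/(y(y - 2)) = 1/y.)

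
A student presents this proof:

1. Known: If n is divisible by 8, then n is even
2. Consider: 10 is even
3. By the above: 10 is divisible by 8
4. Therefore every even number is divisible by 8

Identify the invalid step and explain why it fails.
Step 3: By the above: 10 is divisible by 8

Step 3 commits the fallacy of affirming the consequent. The known fact 'divisible by 8 → even' does NOT imply 'even → divisible by 8'. That would be the converse, which is false. For example, 10 is even but 10 ÷ 8 = 1.25, which is not an integer.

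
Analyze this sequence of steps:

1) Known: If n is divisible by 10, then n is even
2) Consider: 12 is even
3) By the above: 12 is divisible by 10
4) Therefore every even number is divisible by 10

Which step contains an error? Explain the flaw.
Step 3: By the above: 12 is divisible by 10

Step 3 commits the fallacy of affirming the consequent. The known fact 'divisible by 10 → even' does NOT imply 'even → divisible by 10'. That would be the converse, which is false. For example, 12 is even but 12 ÷ 10 = 1.20, which is not an integer.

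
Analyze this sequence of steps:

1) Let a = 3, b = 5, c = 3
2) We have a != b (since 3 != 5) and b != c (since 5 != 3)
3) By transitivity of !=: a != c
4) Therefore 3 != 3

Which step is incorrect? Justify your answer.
Step 3: By transitivity of !=: a != c

Step 3 incorrectly applies transitivity to the '!=' relation. Transitivity states: if a R b and b R c, then a R c. However, '!=' is not transitive. Counterexample: 3 != 5 and 5 != 3, but 3 = 3 (both equal 3). Transitivity holds for relations like <, <=, =, but not for !=.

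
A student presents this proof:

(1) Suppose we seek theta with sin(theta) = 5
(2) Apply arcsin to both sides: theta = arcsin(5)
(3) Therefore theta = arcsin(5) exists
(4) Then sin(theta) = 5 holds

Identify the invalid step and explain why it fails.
Step 2: Apply arcsin to both sides: theta = arcsin(5)

Step 2 applies arcsin to 5. However, arcsin(x) is only defined for x in [-1, 1] because sin(theta) can only produce values in that range. Since |5| > 1, arcsin(5) is undefined. There is no angle whose sine equals 5.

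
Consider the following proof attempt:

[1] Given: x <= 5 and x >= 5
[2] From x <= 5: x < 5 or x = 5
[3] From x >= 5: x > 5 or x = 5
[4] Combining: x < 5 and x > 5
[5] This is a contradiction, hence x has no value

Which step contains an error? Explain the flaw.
Step 4: Combining: x < 5 and x > 5

Step 4 incorrectly combines the conditions. From x <= 5 and x >= 5, the intersection is x = 5. The error treats the 'or' cases as 'and' requirements. The correct conclusion is that x = 5 is the unique solution, not that no solution exists.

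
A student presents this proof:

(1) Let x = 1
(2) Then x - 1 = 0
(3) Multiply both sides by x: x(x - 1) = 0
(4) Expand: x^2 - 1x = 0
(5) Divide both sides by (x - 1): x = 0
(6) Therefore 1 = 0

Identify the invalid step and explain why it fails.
Step 5: Divide both sides by (x - 1): x = 0

Step 5 divides both sides by (x - 1). However, since x = 1, we have (x - 1) = 0. Division by zero is undefined, making this step invalid.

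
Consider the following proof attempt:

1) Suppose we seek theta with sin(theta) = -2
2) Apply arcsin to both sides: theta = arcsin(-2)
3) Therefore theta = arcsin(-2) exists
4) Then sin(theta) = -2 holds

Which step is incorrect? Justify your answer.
Step 2: Apply arcsin to both sides: theta = arcsin(-2)

Step 2 applies arcsin to -2. However, arcsin(x) is only defined for x in [-1, 1] because sin(theta) can only produce values in that range. Since |-2| > 1, arcsin(-2) is undefined. There is no angle whose sine equals -2.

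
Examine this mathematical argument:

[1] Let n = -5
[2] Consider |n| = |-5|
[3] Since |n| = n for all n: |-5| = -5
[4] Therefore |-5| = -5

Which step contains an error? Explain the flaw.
Step 3: Since |n| = n for all n: |-5| = -5

Step 3 incorrectly states that |n| = n for all n. The correct definition is |n| = n when n >= 0, and |n| = -n when n < 0. Since -5 < 0, we have |-5| = -(-5) = 5, not -5.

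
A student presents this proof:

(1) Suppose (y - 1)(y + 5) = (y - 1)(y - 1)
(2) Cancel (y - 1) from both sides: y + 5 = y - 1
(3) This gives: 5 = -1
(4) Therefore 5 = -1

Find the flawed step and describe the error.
Step 2: Cancel (y - 1) from both sides: y + 5 = y - 1

Step 2 cancels (y - 1) from both sides. This is only valid if (y - 1) ≠ 0, i.e., y ≠ 1. When y = 1, both sides equal zero regardless of the other factors. The correct approach requires considering y = 1 as a separate case.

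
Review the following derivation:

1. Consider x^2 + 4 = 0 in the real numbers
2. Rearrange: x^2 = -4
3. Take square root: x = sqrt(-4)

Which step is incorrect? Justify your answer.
Step 3: Take square root: x = sqrt(-4)

Step 3 takes the square root of -4, which is negative. In the real number system, the square root of a negative number is undefined. The equation x^2 + 4 = 0 has no real solutions. Square roots of negative numbers only exist in the complex numbers.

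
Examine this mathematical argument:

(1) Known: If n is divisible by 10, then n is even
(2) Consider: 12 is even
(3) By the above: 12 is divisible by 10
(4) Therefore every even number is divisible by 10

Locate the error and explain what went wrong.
Step 3: By the above: 12 is divisible by 10

Step 3 commits the fallacy of affirming the consequent. The known fact 'divisible by 10 → even' does NOT imply 'even → divisible by 10'. That would be the converse, which is false. For example, 12 is even but 12 ÷ 10 = 1.20, which is not an integer.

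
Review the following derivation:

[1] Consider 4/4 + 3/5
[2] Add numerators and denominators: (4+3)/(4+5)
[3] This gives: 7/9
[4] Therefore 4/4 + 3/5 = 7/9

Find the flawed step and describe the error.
Step 2: Add numerators and denominators: (4+3)/(4+5)

Step 2 incorrectly adds fractions by separately adding numerators and denominators. This is wrong. The correct method requires a common denominator: 4/4 + 3/5 = (4×5 + 3×4)/(4×5) = 32/20 = 8/5. The method used gives 7/9, which is different.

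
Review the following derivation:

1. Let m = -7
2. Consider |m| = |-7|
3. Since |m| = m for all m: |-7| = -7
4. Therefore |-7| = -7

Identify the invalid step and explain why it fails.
Step 3: Since |m| = m for all m: |-7| = -7

Step 3 incorrectly states that |m| = m for all m. The correct definition is |m| = m when m >= 0, and |m| = -m when m < 0. Since -7 < 0, we have |-7| = -(-7) = 7, not -7.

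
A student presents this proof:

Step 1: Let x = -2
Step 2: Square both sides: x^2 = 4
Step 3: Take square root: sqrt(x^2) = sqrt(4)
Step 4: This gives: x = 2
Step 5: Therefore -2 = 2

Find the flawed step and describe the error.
Step 4: This gives: x = 2

Step 4 incorrectly states that sqrt(x^2) = x. The correct identity is sqrt(x^2) = |x|. Since x = -2 < 0, we have sqrt(x^2) = |-2| = 2, not x = -2.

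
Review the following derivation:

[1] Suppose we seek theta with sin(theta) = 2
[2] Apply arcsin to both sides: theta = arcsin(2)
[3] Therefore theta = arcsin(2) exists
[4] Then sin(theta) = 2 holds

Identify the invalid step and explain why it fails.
Step 2: Apply arcsin to both sides: theta = arcsin(2)

Step 2 applies arcsin to 2. However, arcsin(x) is only defined for x in [-1, 1] because sin(theta) can only produce values in that range. Since |2| > 1, arcsin(2) is undefined. There is no angle whose sine equals 2.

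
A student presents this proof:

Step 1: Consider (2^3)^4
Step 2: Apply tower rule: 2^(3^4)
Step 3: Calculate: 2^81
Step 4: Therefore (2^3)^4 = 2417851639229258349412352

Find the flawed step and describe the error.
Step 2: Apply tower rule: 2^(3^4)

Step 2 incorrectly states that (a^b)^c = a^(b^c). The correct rule is (a^b)^c = a^(b×c). The actual value is (2^3)^4 = 2^12 = 4096, not 2^81 = 2417851639229258349412352.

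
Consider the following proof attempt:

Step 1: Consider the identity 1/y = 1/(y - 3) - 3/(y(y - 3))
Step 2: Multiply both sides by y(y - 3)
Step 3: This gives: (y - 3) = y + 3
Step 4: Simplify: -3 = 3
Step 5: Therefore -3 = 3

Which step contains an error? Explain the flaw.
Step 3: This gives: (y - 3) = y + 3

Step 3 makes a sign error when clearing denominators. Multiplying -3/(y(y - 3)) by y(y - 3) gives -3, not +3. The correct result is (y - 3) = y - 3, which is trivially true, not (y - 3) = y + 3. (Step 1 is a valid identity: 1/(y - 3) - 3/(y(y - 3)) = (y - 3)/(y(y - 3)) = 1/y.)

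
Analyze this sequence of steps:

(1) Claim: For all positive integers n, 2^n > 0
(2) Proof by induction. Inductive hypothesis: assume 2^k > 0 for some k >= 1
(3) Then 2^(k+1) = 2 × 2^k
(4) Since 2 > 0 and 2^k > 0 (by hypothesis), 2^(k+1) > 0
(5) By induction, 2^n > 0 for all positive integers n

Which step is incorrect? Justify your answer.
Step 5: By induction, 2^n > 0 for all positive integers n

Step 5 concludes the proof by induction, but no base case was ever established. A valid induction proof requires: (1) a base case proving 2^1 > 0, and (2) an inductive step showing IF 2^k > 0 THEN 2^(k+1) > 0. Steps 2-4 correctly establish the inductive step, but without the base case the conclusion in step 5 does not follow.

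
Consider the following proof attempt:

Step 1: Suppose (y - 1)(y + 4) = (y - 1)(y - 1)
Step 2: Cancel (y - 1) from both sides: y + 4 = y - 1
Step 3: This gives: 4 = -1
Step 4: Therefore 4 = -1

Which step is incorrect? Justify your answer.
Step 2: Cancel (y - 1) from both sides: y + 4 = y - 1

Step 2 cancels (y - 1) from both sides. This is only valid if (y - 1) ≠ 0, i.e., y ≠ 1. When y = 1, both sides equal zero regardless of the other factors. The correct approach requires considering y = 1 as a separate case.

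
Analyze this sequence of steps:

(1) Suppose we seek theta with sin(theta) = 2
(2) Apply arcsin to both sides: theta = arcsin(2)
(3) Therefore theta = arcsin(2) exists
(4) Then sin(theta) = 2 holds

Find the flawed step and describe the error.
Step 2: Apply arcsin to both sides: theta = arcsin(2)

Step 2 applies arcsin to 2. However, arcsin(x) is only defined for x in [-1, 1] because sin(theta) can only produce values in that range. Since |2| > 1, arcsin(2) is undefined. There is no angle whose sine equals 2.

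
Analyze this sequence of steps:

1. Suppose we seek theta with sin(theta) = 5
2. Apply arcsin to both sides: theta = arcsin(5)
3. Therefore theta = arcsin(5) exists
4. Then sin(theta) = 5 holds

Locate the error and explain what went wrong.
Step 2: Apply arcsin to both sides: theta = arcsin(5)

Step 2 applies arcsin to 5. However, arcsin(x) is only defined for x in [-1, 1] because sin(theta) can only produce values in that range. Since |5| > 1, arcsin(5) is undefined. There is no angle whose sine equals 5.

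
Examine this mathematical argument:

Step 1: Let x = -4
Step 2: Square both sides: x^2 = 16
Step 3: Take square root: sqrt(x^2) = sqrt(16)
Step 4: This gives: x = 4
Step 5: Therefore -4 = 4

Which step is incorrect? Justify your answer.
Step 4: This gives: x = 4

Step 4 incorrectly states that sqrt(x^2) = x. The correct identity is sqrt(x^2) = |x|. Since x = -4 < 0, we have sqrt(x^2) = |-4| = 4, not x = -4.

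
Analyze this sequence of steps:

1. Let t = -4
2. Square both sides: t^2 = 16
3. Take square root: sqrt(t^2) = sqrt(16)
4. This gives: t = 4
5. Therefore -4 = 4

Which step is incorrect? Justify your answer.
Step 4: This gives: t = 4

Step 4 incorrectly states that sqrt(t^2) = t. The correct identity is sqrt(t^2) = |t|. Since t = -4 < 0, we have sqrt(t^2) = |-4| = 4, not t = -4.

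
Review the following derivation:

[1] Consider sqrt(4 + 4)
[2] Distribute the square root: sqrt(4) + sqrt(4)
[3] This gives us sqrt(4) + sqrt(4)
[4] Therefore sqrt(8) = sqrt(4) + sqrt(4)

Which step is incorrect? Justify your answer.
Step 2: Distribute the square root: sqrt(4) + sqrt(4)

Step 2 incorrectly 'distributes' the square root over addition. The square root function does not distribute: sqrt(a + b) ≠ sqrt(a) + sqrt(b). In fact, sqrt(4 + 4) = sqrt(8) ≈ 2.8284, while sqrt(4) + sqrt(4) ≈ 4.0000.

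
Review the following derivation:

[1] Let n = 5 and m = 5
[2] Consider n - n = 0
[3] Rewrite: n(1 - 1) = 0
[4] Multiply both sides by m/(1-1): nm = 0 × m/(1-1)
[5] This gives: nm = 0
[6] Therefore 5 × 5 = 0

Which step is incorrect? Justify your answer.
Step 4: Multiply both sides by m/(1-1): nm = 0 × m/(1-1)

Step 4 multiplies both sides by m/(1-1). However, 1-1 = 0, so this is multiplication by m/0, which is undefined. We cannot multiply by an undefined expression.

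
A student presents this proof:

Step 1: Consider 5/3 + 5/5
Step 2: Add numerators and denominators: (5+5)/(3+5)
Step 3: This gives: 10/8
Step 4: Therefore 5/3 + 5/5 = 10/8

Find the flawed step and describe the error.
Step 2: Add numerators and denominators: (5+5)/(3+5)

Step 2 incorrectly adds fractions by separately adding numerators and denominators. This is wrong. The correct method requires a common denominator: 5/3 + 5/5 = (5×5 + 5×3)/(3×5) = 40/15 = 8/3. The method used gives 10/8, which is different.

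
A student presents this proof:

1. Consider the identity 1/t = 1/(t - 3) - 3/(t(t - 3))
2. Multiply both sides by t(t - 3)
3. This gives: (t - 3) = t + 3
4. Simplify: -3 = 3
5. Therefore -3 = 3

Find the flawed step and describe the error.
Step 3: This gives: (t - 3) = t + 3

Step 3 makes a sign error when clearing denominators. Multiplying -3/(t(t - 3)) by t(t - 3) gives -3, not +3. The correct result is (t - 3) = t - 3, which is trivially true, not (t - 3) = t + 3. (Step 1 is a valid identity: 1/(t - 3) - 3/(t(t - 3)) = (t - 3)/(t(t - 3)) = 1/t.)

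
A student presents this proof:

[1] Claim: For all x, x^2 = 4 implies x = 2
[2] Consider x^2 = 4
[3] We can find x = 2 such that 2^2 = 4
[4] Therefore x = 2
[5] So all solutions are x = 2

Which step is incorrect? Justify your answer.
Step 4: Therefore x = 2

Step 4 incorrectly concludes that x = 2 is the only solution. The proof shows that x = 2 is A solution (existence), but does not show it is the ONLY solution (uniqueness). In fact, x = -2 is also a solution since (-2)^2 = 4. Finding one solution doesn't prove there are no others.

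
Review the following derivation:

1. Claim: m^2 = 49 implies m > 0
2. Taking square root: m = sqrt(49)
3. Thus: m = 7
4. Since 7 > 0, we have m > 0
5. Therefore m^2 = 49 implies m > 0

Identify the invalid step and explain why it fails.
Step 2: Taking square root: m = sqrt(49)

Step 2 takes the square root and assumes the positive root only. The equation m^2 = 49 actually has two solutions: m = 7 and m = -7. The proof silently assumes m > 0 without justification, then uses this assumption to conclude m > 0, which is circular. The counterexample m = -7 shows the claim is false.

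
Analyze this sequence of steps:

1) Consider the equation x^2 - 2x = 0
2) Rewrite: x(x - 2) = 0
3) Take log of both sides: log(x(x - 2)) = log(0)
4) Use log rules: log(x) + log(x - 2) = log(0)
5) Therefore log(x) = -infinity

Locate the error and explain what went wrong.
Step 3: Take log of both sides: log(x(x - 2)) = log(0)

Step 3 takes the logarithm of both sides, resulting in log(0) on the right side. The logarithm is only defined for positive numbers; log(0) is undefined (approaches negative infinity). This operation is invalid.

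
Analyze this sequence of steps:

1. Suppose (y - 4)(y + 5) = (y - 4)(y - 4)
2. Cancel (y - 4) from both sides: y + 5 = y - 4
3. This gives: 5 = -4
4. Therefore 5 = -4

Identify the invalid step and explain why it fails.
Step 2: Cancel (y - 4) from both sides: y + 5 = y - 4

Step 2 cancels (y - 4) from both sides. This is only valid if (y - 4) ≠ 0, i.e., y ≠ 4. When y = 4, both sides equal zero regardless of the other factors. The correct approach requires considering y = 4 as a separate case.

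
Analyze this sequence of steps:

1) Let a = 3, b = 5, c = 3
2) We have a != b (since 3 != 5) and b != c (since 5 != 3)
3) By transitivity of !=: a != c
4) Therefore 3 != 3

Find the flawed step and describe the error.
Step 3: By transitivity of !=: a != c

Step 3 incorrectly applies transitivity to the '!=' relation. Transitivity states: if a R b and b R c, then a R c. However, '!=' is not transitive. Counterexample: 3 != 5 and 5 != 3, but 3 = 3 (both equal 3). Transitivity holds for relations like <, <=, =, but not for !=.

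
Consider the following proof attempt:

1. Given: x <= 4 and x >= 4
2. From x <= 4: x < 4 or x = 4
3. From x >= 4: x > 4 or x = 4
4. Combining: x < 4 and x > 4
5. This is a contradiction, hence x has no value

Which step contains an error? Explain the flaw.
Step 4: Combining: x < 4 and x > 4

Step 4 incorrectly combines the conditions. From x <= 4 and x >= 4, the intersection is x = 4. The error treats the 'or' cases as 'and' requirements. The correct conclusion is that x = 4 is the unique solution, not that no solution exists.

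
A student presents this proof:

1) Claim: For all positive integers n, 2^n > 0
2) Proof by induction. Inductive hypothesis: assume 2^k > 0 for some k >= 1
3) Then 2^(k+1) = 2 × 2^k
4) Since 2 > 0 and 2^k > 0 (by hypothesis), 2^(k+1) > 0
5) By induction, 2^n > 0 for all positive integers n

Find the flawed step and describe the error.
Step 5: By induction, 2^n > 0 for all positive integers n

Step 5 concludes the proof by induction, but no base case was ever established. A valid induction proof requires: (1) a base case proving 2^1 > 0, and (2) an inductive step showing IF 2^k > 0 THEN 2^(k+1) > 0. Steps 2-4 correctly establish the inductive step, but without the base case the conclusion in step 5 does not follow.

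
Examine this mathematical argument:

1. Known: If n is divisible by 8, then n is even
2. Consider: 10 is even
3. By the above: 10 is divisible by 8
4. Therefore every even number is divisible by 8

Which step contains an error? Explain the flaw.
Step 3: By the above: 10 is divisible by 8

Step 3 commits the fallacy of affirming the consequent. The known fact 'divisible by 8 → even' does NOT imply 'even → divisible by 8'. That would be the converse, which is false. For example, 10 is even but 10 ÷ 8 = 1.25, which is not an integer.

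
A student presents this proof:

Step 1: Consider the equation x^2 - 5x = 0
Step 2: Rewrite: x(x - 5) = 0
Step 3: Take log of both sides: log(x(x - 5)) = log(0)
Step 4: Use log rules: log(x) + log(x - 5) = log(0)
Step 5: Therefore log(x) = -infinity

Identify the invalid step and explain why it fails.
Step 3: Take log of both sides: log(x(x - 5)) = log(0)

Step 3 takes the logarithm of both sides, resulting in log(0) on the right side. The logarithm is only defined for positive numbers; log(0) is undefined (approaches negative infinity). This operation is invalid.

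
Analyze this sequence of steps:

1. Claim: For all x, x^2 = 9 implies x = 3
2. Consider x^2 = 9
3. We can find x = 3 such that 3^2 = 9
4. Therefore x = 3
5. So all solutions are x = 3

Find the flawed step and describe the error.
Step 4: Therefore x = 3

Step 4 incorrectly concludes that x = 3 is the only solution. The proof shows that x = 3 is A solution (existence), but does not show it is the ONLY solution (uniqueness). In fact, x = -3 is also a solution since (-3)^2 = 9. Finding one solution doesn't prove there are no others.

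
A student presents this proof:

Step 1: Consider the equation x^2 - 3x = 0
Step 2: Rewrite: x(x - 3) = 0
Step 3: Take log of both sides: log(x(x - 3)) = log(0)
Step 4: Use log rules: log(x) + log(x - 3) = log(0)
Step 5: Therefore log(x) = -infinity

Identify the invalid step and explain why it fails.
Step 3: Take log of both sides: log(x(x - 3)) = log(0)

Step 3 takes the logarithm of both sides, resulting in log(0) on the right side. The logarithm is only defined for positive numbers; log(0) is undefined (approaches negative infinity). This operation is invalid.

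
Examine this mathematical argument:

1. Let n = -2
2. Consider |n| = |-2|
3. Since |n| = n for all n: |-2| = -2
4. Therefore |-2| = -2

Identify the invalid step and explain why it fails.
Step 3: Since |n| = n for all n: |-2| = -2

Step 3 incorrectly states that |n| = n for all n. The correct definition is |n| = n when n >= 0, and |n| = -n when n < 0. Since -2 < 0, we have |-2| = -(-2) = 2, not -2.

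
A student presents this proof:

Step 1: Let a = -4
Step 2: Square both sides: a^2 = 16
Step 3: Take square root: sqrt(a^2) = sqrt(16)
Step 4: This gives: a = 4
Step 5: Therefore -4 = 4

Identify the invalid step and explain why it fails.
Step 4: This gives: a = 4

Step 4 incorrectly states that sqrt(a^2) = a. The correct identity is sqrt(a^2) = |a|. Since a = -4 < 0, we have sqrt(a^2) = |-4| = 4, not a = -4.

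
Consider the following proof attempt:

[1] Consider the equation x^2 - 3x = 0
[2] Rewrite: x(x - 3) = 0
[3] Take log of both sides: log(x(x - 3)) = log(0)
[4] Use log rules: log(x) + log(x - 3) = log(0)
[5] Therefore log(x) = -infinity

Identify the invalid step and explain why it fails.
Step 3: Take log of both sides: log(x(x - 3)) = log(0)

Step 3 takes the logarithm of both sides, resulting in log(0) on the right side. The logarithm is only defined for positive numbers; log(0) is undefined (approaches negative infinity). This operation is invalid.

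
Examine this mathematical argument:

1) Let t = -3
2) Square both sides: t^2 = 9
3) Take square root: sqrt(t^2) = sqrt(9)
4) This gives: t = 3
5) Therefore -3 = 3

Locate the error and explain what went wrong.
Step 4: This gives: t = 3

Step 4 incorrectly states that sqrt(t^2) = t. The correct identity is sqrt(t^2) = |t|. Since t = -3 < 0, we have sqrt(t^2) = |-3| = 3, not t = -3.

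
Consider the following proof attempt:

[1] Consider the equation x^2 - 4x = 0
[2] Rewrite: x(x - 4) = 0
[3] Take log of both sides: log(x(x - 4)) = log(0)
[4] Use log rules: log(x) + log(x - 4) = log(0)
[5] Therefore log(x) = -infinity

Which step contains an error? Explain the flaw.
Step 3: Take log of both sides: log(x(x - 4)) = log(0)

Step 3 takes the logarithm of both sides, resulting in log(0) on the right side. The logarithm is only defined for positive numbers; log(0) is undefined (approaches negative infinity). This operation is invalid.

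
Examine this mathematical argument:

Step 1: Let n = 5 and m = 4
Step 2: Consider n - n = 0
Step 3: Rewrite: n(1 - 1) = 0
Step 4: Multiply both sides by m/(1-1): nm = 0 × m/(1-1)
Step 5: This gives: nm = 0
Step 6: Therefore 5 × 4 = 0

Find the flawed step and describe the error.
Step 4: Multiply both sides by m/(1-1): nm = 0 × m/(1-1)

Step 4 multiplies both sides by m/(1-1). However, 1-1 = 0, so this is multiplication by m/0, which is undefined. We cannot multiply by an undefined expression.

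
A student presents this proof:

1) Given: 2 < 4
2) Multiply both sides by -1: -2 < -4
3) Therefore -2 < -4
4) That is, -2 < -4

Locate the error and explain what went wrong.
Step 2: Multiply both sides by -1: -2 < -4

Step 2 multiplies both sides by -1 but fails to reverse the inequality sign. When multiplying (or dividing) an inequality by a negative number, the direction must be reversed. Since 2 < 4, we should get -2 > -4, i.e., -2 > -4.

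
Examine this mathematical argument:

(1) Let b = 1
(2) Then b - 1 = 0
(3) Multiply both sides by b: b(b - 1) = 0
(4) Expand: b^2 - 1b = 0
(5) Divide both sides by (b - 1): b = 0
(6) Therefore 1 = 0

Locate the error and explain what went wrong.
Step 5: Divide both sides by (b - 1): b = 0

Step 5 divides both sides by (b - 1). However, since b = 1, we have (b - 1) = 0. Division by zero is undefined, making this step invalid.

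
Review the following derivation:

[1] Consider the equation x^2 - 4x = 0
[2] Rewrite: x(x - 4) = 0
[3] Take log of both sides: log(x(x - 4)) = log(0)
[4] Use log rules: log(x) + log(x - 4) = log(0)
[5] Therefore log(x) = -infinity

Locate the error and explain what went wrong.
Step 3: Take log of both sides: log(x(x - 4)) = log(0)

Step 3 takes the logarithm of both sides, resulting in log(0) on the right side. The logarithm is only defined for positive numbers; log(0) is undefined (approaches negative infinity). This operation is invalid.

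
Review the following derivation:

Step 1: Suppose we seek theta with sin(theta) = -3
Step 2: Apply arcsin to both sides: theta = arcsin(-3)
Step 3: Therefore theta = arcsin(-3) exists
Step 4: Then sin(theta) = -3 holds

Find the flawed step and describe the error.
Step 2: Apply arcsin to both sides: theta = arcsin(-3)

Step 2 applies arcsin to -3. However, arcsin(x) is only defined for x in [-1, 1] because sin(theta) can only produce values in that range. Since |-3| > 1, arcsin(-3) is undefined. There is no angle whose sine equals -3.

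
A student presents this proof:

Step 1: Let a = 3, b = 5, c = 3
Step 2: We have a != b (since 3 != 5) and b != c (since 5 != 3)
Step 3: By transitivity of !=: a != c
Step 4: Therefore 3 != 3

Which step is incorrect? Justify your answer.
Step 3: By transitivity of !=: a != c

Step 3 incorrectly applies transitivity to the '!=' relation. Transitivity states: if a R b and b R c, then a R c. However, '!=' is not transitive. Counterexample: 3 != 5 and 5 != 3, but 3 = 3 (both equal 3). Transitivity holds for relations like <, <=, =, but not for !=.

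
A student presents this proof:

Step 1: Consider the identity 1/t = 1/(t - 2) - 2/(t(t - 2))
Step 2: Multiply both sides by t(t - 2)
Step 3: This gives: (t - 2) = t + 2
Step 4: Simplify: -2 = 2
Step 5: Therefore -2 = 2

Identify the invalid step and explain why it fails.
Step 3: This gives: (t - 2) = t + 2

Step 3 makes a sign error when clearing denominators. Multiplying -2/(t(t - 2)) by t(t - 2) gives -2, not +2. The correct result is (t - 2) = t - 2, which is trivially true, not (t - 2) = t + 2. (Step 1 is a valid identity: 1/(t - 2) - 2/(t(t - 2)) = (t - 2)/(t(t - 2)) = 1/t.)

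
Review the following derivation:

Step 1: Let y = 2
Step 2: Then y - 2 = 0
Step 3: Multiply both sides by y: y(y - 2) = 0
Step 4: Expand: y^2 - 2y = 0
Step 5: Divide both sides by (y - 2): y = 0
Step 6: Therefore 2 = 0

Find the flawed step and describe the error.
Step 5: Divide both sides by (y - 2): y = 0

Step 5 divides both sides by (y - 2). However, since y = 2, we have (y - 2) = 0. Division by zero is undefined, making this step invalid.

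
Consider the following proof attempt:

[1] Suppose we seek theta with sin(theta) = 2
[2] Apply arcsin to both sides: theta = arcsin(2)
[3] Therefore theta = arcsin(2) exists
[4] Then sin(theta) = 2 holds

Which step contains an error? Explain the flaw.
Step 2: Apply arcsin to both sides: theta = arcsin(2)

Step 2 applies arcsin to 2. However, arcsin(x) is only defined for x in [-1, 1] because sin(theta) can only produce values in that range. Since |2| > 1, arcsin(2) is undefined. There is no angle whose sine equals 2.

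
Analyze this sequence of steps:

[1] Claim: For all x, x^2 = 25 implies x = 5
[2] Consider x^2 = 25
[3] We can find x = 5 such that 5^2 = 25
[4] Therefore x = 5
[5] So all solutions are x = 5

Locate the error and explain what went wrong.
Step 4: Therefore x = 5

Step 4 incorrectly concludes that x = 5 is the only solution. The proof shows that x = 5 is A solution (existence), but does not show it is the ONLY solution (uniqueness). In fact, x = -5 is also a solution since (-5)^2 = 25. Finding one solution doesn't prove there are no others.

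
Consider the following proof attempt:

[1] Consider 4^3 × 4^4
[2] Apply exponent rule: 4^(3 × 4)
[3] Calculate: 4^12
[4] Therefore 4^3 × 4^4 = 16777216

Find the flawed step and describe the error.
Step 2: Apply exponent rule: 4^(3 × 4)

Step 2 incorrectly states that a^b × a^c = a^(b×c). The correct rule is a^b × a^c = a^(b+c). The actual value is 4^3 × 4^4 = 4^7 = 16384, not 4^12 = 16777216.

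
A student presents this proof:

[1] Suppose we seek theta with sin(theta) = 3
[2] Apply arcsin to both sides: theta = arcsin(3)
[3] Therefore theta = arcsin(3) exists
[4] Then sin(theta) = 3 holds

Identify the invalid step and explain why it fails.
Step 2: Apply arcsin to both sides: theta = arcsin(3)

Step 2 applies arcsin to 3. However, arcsin(x) is only defined for x in [-1, 1] because sin(theta) can only produce values in that range. Since |3| > 1, arcsin(3) is undefined. There is no angle whose sine equals 3.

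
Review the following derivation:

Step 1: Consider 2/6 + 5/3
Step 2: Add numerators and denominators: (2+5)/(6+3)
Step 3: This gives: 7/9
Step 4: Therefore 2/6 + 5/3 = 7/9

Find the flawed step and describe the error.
Step 2: Add numerators and denominators: (2+5)/(6+3)

Step 2 incorrectly adds fractions by separately adding numerators and denominators. This is wrong. The correct method requires a common denominator: 2/6 + 5/3 = (2×3 + 5×6)/(6×3) = 36/18 = 2. The method used gives 7/9, which is different.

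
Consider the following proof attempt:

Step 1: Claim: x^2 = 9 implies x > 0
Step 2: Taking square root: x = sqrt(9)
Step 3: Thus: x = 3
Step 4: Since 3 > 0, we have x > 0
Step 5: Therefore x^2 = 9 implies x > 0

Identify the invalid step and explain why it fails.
Step 2: Taking square root: x = sqrt(9)

Step 2 takes the square root and assumes the positive root only. The equation x^2 = 9 actually has two solutions: x = 3 and x = -3. The proof silently assumes x > 0 without justification, then uses this assumption to conclude x > 0, which is circular. The counterexample x = -3 shows the claim is false.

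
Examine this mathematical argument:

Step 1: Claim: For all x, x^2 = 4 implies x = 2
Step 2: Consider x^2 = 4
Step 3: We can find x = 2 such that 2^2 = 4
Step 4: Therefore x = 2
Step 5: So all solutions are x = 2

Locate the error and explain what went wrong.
Step 4: Therefore x = 2

Step 4 incorrectly concludes that x = 2 is the only solution. The proof shows that x = 2 is A solution (existence), but does not show it is the ONLY solution (uniqueness). In fact, x = -2 is also a solution since (-2)^2 = 4. Finding one solution doesn't prove there are no others.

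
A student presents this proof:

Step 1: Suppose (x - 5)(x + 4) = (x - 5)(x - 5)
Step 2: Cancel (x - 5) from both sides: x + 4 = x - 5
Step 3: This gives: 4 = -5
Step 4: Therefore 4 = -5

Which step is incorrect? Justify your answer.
Step 2: Cancel (x - 5) from both sides: x + 4 = x - 5

Step 2 cancels (x - 5) from both sides. This is only valid if (x - 5) ≠ 0, i.e., x ≠ 5. When x = 5, both sides equal zero regardless of the other factors. The correct approach requires considering x = 5 as a separate case.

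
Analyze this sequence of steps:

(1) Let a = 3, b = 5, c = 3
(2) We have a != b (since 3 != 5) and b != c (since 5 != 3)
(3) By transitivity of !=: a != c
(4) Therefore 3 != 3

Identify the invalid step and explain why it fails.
Step 3: By transitivity of !=: a != c

Step 3 incorrectly applies transitivity to the '!=' relation. Transitivity states: if a R b and b R c, then a R c. However, '!=' is not transitive. Counterexample: 3 != 5 and 5 != 3, but 3 = 3 (both equal 3). Transitivity holds for relations like <, <=, =, but not for !=.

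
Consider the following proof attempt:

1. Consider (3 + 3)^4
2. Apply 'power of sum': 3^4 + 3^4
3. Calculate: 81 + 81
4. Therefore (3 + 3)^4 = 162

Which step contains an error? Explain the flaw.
Step 2: Apply 'power of sum': 3^4 + 3^4

Step 2 incorrectly applies a non-existent rule '(a+b)^n = a^n + b^n'. This is false in general. The correct expansion uses the binomial theorem. The actual value is (3 + 3)^4 = 6^4 = 1296, not 162.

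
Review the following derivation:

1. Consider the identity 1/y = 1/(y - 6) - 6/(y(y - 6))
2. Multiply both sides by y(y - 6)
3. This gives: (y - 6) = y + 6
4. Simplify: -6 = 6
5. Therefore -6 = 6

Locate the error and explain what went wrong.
Step 3: This gives: (y - 6) = y + 6

Step 3 makes a sign error when clearing denominators. Multiplying -6/(y(y - 6)) by y(y - 6) gives -6, not +6. The correct result is (y - 6) = y - 6, which is trivially true, not (y - 6) = y + 6. (Step 1 is a valid identity: 1/(y - 6) - 6/(y(y - 6)) = (y - 6)/(y(y - 6)) = 1/y.)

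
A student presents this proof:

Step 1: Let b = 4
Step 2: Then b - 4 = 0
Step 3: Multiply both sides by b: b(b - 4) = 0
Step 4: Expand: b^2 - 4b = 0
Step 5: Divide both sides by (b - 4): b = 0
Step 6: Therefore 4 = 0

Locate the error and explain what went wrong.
Step 5: Divide both sides by (b - 4): b = 0

Step 5 divides both sides by (b - 4). However, since b = 4, we have (b - 4) = 0. Division by zero is undefined, making this step invalid.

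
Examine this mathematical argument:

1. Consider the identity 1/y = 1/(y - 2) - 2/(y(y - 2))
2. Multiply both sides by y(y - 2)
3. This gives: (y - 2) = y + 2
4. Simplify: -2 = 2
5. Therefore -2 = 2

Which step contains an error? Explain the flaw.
Step 3: This gives: (y - 2) = y + 2

Step 3 makes a sign error when clearing denominators. Multiplying -2/(y(y - 2)) by y(y - 2) gives -2, not +2. The correct result is (y - 2) = y - 2, which is trivially true, not (y - 2) = y + 2. (Step 1 is a valid identity: 1/(y - 2) - 2/(y(y - 2)) = (y - 2)/(y(y - 2)) = 1/y.)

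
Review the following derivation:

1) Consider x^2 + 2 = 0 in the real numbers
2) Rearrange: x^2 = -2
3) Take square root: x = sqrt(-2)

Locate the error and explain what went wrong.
Step 3: Take square root: x = sqrt(-2)

Step 3 takes the square root of -2, which is negative. In the real number system, the square root of a negative number is undefined. The equation x^2 + 2 = 0 has no real solutions. Square roots of negative numbers only exist in the complex numbers.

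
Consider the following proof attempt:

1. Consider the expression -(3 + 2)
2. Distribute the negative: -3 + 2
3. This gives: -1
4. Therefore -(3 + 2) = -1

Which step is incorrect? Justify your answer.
Step 2: Distribute the negative: -3 + 2

Step 2 incorrectly distributes the negative sign. The correct distribution is -(3 + 2) = -3 - 2 = -5. The negative must be applied to both terms, not just the first. The error treats -(3 + 2) as -3 + 2, which equals -1 instead of -5.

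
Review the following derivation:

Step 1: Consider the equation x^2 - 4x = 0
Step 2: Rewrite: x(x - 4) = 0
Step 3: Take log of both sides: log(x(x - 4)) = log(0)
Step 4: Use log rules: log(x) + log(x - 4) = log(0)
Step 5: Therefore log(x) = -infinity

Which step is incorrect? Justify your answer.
Step 3: Take log of both sides: log(x(x - 4)) = log(0)

Step 3 takes the logarithm of both sides, resulting in log(0) on the right side. The logarithm is only defined for positive numbers; log(0) is undefined (approaches negative infinity). This operation is invalid.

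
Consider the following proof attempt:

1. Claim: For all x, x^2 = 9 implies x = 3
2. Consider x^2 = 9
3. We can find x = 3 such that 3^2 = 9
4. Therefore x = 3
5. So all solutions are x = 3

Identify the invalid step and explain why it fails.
Step 4: Therefore x = 3

Step 4 incorrectly concludes that x = 3 is the only solution. The proof shows that x = 3 is A solution (existence), but does not show it is the ONLY solution (uniqueness). In fact, x = -3 is also a solution since (-3)^2 = 9. Finding one solution doesn't prove there are no others.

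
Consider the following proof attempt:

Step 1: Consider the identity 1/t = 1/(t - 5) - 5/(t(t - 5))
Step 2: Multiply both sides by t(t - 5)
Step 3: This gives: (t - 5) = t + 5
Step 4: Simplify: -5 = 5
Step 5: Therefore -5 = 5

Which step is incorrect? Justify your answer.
Step 3: This gives: (t - 5) = t + 5

Step 3 makes a sign error when clearing denominators. Multiplying -5/(t(t - 5)) by t(t - 5) gives -5, not +5. The correct result is (t - 5) = t - 5, which is trivially true, not (t - 5) = t + 5. (Step 1 is a valid identity: 1/(t - 5) - 5/(t(t - 5)) = (t - 5)/(t(t - 5)) = 1/t.)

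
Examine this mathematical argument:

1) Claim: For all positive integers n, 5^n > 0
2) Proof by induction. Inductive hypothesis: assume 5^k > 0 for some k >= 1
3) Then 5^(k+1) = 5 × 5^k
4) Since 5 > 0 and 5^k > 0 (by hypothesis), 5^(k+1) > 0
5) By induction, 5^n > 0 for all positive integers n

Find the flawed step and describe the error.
Step 5: By induction, 5^n > 0 for all positive integers n

Step 5 concludes the proof by induction, but no base case was ever established. A valid induction proof requires: (1) a base case proving 5^1 > 0, and (2) an inductive step showing IF 5^k > 0 THEN 5^(k+1) > 0. Steps 2-4 correctly establish the inductive step, but without the base case the conclusion in step 5 does not follow.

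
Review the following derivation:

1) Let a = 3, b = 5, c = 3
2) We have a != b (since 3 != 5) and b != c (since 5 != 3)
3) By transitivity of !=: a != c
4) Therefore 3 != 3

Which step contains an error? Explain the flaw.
Step 3: By transitivity of !=: a != c

Step 3 incorrectly applies transitivity to the '!=' relation. Transitivity states: if a R b and b R c, then a R c. However, '!=' is not transitive. Counterexample: 3 != 5 and 5 != 3, but 3 = 3 (both equal 3). Transitivity holds for relations like <, <=, =, but not for !=.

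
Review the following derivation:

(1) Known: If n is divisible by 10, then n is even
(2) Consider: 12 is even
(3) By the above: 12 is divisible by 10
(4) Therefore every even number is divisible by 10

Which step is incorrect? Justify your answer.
Step 3: By the above: 12 is divisible by 10

Step 3 commits the fallacy of affirming the consequent. The known fact 'divisible by 10 → even' does NOT imply 'even → divisible by 10'. That would be the converse, which is false. For example, 12 is even but 12 ÷ 10 = 1.20, which is not an integer.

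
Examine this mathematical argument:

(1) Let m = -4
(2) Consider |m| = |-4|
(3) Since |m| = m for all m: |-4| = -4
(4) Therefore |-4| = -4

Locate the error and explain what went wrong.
Step 3: Since |m| = m for all m: |-4| = -4

Step 3 incorrectly states that |m| = m for all m. The correct definition is |m| = m when m >= 0, and |m| = -m when m < 0. Since -4 < 0, we have |-4| = -(-4) = 4, not -4.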